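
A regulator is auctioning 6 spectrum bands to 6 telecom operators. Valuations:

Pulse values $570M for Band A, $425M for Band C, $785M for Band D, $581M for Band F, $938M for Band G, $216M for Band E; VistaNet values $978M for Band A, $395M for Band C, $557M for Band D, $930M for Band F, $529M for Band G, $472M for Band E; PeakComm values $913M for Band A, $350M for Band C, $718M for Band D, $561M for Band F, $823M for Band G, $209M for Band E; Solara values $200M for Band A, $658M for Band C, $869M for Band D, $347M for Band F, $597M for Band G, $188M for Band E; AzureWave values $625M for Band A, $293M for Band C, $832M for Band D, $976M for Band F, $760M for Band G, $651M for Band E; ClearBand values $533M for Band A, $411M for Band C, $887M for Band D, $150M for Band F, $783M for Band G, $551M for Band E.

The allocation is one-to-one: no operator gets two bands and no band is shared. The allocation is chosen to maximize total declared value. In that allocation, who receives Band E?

AzureWave receives Band E.

Treat this as an assignment problem: match each operator to one band.
Optimal: Pulse→Band G ($938M), VistaNet→Band F ($930M), PeakComm→Band A ($913M), Solara→Band C ($658M), AzureWave→Band E ($651M), ClearBand→Band D ($887M) — total 938+930+913+658+651+887 = $4977M.
Row-greedy (each operator in turn takes its best remaining band) gives $4819M, worse by 158.
No other one-to-one assignment exceeds $4977M.
AzureWave's own top band is Band F ($976M), but forcing AzureWave→Band F and reassigning the rest optimally gives only $4844M — worse by 133.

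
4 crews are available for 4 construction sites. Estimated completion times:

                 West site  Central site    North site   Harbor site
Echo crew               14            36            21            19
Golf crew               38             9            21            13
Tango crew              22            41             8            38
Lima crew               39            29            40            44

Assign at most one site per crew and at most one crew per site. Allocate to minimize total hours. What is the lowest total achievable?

This is the linear assignment problem.
Optimal: Echo crew→West site (14 hours), Golf crew→Harbor site (13 hours), Tango crew→North site (8 hours), Lima crew→Central site (29 hours) — total 14+13+8+29 = 64 hours.
Column-greedy (each site in turn goes to its cheapest remaining crew) gives 75 hours, worse by 11.
Next-best assignment: Echo crew→West site, Golf crew→Central site, Tango crew→North site, Lima crew→Harbor site = 75 hours.

Min total: 64 hours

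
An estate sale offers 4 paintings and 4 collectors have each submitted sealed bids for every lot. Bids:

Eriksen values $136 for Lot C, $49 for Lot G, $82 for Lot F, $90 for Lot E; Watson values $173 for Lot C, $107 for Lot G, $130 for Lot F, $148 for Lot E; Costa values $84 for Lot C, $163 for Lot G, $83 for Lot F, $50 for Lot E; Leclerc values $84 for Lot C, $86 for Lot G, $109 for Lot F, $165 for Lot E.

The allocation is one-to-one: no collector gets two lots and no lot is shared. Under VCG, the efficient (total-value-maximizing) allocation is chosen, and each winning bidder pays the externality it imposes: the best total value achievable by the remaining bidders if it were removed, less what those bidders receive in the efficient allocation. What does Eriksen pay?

Efficient allocation: Eriksen→Lot C ($136), Watson→Lot F ($130), Costa→Lot G ($163), Leclerc→Lot E ($165); total welfare W = $594.
Eriksen receives Lot C at value $136, so the others get W − 136 = $458.
Without Eriksen: best allocation of the remaining 3 bidders over all 4 lots is Watson→Lot C ($173), Costa→Lot G ($163), Leclerc→Lot E ($165), total $501.
VCG payment = (others' best without Eriksen) − (others' welfare with Eriksen) = 501 − 458 = $43.

Eriksen pays $43.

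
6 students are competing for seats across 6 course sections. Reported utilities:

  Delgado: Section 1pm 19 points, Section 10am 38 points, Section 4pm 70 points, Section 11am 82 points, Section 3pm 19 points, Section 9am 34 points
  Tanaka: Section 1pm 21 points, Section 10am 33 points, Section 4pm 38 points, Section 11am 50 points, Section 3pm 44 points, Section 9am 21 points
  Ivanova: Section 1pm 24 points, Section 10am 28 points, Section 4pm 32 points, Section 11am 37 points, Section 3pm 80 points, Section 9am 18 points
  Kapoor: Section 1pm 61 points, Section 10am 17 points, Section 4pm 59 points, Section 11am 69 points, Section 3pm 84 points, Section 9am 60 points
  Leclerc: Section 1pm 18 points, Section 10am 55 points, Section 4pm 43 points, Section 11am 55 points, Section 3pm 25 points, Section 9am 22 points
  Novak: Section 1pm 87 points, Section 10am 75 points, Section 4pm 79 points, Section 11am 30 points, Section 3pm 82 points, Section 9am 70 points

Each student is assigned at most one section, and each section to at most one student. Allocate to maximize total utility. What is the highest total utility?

Max total: 402 points

Treat this as an assignment problem: match each student to one section.
Optimal: Delgado→Section 4pm (70 points), Tanaka→Section 11am (50 points), Ivanova→Section 3pm (80 points), Kapoor→Section 9am (60 points), Leclerc→Section 10am (55 points), Novak→Section 1pm (87 points) — total 70+50+80+60+55+87 = 402 points.
Swapping Ivanova↔Leclerc (Ivanova→Section 10am 28 points, Leclerc→Section 3pm 25 points) loses 82.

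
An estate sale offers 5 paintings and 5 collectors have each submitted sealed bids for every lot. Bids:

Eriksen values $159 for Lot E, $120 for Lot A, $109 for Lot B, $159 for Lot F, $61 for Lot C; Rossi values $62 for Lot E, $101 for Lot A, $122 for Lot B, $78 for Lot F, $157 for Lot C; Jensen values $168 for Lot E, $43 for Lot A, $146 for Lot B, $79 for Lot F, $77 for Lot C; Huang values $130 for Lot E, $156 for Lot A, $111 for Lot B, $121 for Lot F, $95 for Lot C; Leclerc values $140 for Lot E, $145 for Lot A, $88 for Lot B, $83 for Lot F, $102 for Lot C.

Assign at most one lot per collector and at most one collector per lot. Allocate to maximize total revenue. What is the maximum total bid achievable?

Optimal: Eriksen→Lot F ($159), Rossi→Lot C ($157), Jensen→Lot B ($146), Huang→Lot A ($156), Leclerc→Lot E ($140) — total 159+157+146+156+140 = $758.
Row-greedy (each collector in turn takes its best remaining lot) gives $701, worse by 57.
Next-best assignment: Eriksen→Lot F, Rossi→Lot C, Jensen→Lot E, Huang→Lot B, Leclerc→Lot A = $740.
Checked against all permutations: $758 is optimal.

Max total: $758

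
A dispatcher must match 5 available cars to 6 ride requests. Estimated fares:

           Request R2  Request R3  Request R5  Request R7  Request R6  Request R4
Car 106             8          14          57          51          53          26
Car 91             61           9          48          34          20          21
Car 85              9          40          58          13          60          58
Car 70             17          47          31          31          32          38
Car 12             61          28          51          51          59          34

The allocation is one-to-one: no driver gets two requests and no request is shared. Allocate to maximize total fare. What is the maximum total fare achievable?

Max total: $282

Treat this as an assignment problem: match each driver to one request.
Optimal: Car 106→Request R5 ($57), Car 91→Request R2 ($61), Car 85→Request R4 ($58), Car 70→Request R3 ($47), Car 12→Request R6 ($59) — total 57+61+58+47+59 = $282.
Max-entry greedy (repeatedly take the single best remaining cell) gives $276, worse by 6.
Swapping Car 85↔Car 106 (Car 85→Request R5 $58, Car 106→Request R4 $26) loses 31.
No other one-to-one assignment exceeds $282.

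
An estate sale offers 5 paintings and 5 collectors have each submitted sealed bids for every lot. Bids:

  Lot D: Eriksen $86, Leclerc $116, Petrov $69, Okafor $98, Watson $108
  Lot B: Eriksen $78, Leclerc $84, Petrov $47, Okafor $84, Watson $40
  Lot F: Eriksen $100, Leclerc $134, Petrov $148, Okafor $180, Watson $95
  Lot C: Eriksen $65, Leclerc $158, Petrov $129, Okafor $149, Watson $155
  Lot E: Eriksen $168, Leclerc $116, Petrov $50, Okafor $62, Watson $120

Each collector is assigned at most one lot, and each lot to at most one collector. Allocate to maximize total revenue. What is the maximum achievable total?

Optimal: Eriksen→Lot E ($168), Leclerc→Lot D ($116), Petrov→Lot F ($148), Okafor→Lot B ($84), Watson→Lot C ($155) — total 168+116+148+84+155 = $671.
Row-greedy (each collector in turn takes its best remaining lot) gives $612, worse by 59.
Next-best assignment: Eriksen→Lot E, Leclerc→Lot B, Petrov→Lot C, Okafor→Lot F, Watson→Lot D = $669.

Max total: $671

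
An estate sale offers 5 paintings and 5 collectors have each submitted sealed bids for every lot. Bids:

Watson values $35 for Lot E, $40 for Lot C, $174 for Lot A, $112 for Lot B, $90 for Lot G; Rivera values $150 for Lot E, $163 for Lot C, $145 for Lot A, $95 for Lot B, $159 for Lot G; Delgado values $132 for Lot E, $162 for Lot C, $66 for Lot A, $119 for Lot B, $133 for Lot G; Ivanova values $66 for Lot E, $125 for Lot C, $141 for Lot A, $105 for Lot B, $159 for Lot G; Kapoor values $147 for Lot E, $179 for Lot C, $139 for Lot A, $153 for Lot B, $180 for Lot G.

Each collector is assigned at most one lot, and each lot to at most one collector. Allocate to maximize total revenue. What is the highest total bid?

Treat this as an assignment problem: match each collector to one lot.
Optimal: Watson→Lot A ($174), Rivera→Lot E ($150), Delgado→Lot C ($162), Ivanova→Lot G ($159), Kapoor→Lot B ($153) — total 174+150+162+159+153 = $798.
Row-greedy (each collector in turn takes its best remaining lot) gives $722, worse by 76.
Swapping Ivanova↔Delgado (Ivanova→Lot C $125, Delgado→Lot G $133) loses 63.
Checked against all permutations: $798 is optimal.

Maximum total: $798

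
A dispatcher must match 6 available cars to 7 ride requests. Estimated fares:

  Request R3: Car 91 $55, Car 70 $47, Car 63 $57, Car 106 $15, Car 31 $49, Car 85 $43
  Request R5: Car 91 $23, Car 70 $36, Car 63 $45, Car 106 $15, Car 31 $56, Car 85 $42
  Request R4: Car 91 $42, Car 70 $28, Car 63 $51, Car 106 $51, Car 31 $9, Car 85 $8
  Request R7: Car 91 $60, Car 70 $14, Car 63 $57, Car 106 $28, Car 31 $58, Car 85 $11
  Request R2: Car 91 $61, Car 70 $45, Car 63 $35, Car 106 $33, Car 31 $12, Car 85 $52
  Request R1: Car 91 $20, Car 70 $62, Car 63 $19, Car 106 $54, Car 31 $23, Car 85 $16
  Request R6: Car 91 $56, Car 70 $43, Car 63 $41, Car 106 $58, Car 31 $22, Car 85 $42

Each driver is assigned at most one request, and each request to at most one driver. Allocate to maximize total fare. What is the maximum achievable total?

This is the linear assignment problem.
Optimal: Car 91→Request R7 ($60), Car 70→Request R1 ($62), Car 63→Request R3 ($57), Car 106→Request R6 ($58), Car 31→Request R5 ($56), Car 85→Request R2 ($52) — total 60+62+57+58+56+52 = $345.
Checked against all permutations: $345 is optimal.

Maximum total: $345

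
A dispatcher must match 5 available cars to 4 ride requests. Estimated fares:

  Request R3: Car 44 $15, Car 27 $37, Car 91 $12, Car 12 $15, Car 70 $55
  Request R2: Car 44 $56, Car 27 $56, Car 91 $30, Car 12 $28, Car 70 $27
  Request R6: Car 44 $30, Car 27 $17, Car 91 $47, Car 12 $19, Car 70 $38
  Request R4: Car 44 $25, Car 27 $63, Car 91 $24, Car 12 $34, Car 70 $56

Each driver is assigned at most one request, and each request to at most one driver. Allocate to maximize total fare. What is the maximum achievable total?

Maximum total: $221

This is a one-to-one assignment (maximum-weight bipartite matching).
Optimal: Car 70→Request R3 ($55), Car 44→Request R2 ($56), Car 91→Request R6 ($47), Car 27→Request R4 ($63) — total 55+56+47+63 = $221.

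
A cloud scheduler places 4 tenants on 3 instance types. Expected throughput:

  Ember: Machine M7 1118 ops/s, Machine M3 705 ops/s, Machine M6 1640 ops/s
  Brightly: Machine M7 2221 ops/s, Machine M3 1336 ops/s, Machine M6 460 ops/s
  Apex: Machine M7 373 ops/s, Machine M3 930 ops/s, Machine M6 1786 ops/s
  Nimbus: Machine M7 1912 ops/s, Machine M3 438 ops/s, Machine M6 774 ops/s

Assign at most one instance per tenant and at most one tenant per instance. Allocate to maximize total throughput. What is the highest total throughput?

Optimal: Nimbus→Machine M7 (1912 ops/s), Brightly→Machine M3 (1336 ops/s), Apex→Machine M6 (1786 ops/s) — total 1912+1336+1786 = 5034 ops/s.
Column-greedy (each instance in turn goes to its best remaining tenant) gives 4791 ops/s, worse by 243.
Every other assignment is strictly worse.

Max total: 5034 ops/s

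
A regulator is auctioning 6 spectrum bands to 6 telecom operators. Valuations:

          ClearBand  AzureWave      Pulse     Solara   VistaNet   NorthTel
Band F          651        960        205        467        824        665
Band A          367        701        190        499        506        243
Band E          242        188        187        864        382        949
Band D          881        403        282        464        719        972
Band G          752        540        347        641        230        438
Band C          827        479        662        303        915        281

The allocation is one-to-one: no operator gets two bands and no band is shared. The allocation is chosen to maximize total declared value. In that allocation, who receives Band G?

ClearBand receives Band G.

Optimal: ClearBand→Band G ($752M), AzureWave→Band A ($701M), Pulse→Band C ($662M), Solara→Band E ($864M), VistaNet→Band F ($824M), NorthTel→Band D ($972M) — total 752+701+662+864+824+972 = $4775M.
Row-greedy (each operator in turn takes its best remaining band) gives $4311M, worse by 464.
ClearBand's own top band is Band D ($881M), but forcing ClearBand→Band D and reassigning the rest optimally gives only $4658M — worse by 117.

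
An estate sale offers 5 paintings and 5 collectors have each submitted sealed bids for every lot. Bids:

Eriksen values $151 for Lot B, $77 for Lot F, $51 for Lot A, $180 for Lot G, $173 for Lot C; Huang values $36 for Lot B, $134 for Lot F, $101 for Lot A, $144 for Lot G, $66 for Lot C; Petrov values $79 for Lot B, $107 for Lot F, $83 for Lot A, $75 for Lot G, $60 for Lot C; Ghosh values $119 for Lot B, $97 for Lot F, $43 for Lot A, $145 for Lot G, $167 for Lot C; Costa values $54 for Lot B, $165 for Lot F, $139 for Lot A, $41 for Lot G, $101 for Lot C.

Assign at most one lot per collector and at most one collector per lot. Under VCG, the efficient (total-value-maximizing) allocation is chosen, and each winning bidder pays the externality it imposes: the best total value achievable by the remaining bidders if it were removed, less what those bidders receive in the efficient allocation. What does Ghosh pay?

Ghosh pays $22.

Efficient allocation: Eriksen→Lot B ($151), Huang→Lot G ($144), Petrov→Lot A ($83), Ghosh→Lot C ($167), Costa→Lot F ($165); total welfare W = $710.
Ghosh receives Lot C at value $167, so the others get W − 167 = $543.
Without Ghosh: best allocation of the remaining 4 bidders over all 5 lots is Eriksen→Lot C ($173), Huang→Lot G ($144), Petrov→Lot A ($83), Costa→Lot F ($165), total $565.
VCG payment = (others' best without Ghosh) − (others' welfare with Ghosh) = 565 − 543 = $22.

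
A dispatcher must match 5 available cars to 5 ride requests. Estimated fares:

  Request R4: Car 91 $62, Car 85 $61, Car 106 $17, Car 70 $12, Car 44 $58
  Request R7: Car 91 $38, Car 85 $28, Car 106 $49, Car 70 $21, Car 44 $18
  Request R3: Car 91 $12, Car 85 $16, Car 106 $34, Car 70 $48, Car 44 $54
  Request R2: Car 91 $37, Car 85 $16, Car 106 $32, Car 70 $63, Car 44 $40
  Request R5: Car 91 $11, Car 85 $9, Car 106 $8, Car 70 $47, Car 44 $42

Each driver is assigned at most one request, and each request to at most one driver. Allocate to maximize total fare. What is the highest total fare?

Treat this as an assignment problem: match each driver to one request.
Optimal: Car 91→Request R2 ($37), Car 85→Request R4 ($61), Car 106→Request R7 ($49), Car 70→Request R5 ($47), Car 44→Request R3 ($54) — total 37+61+49+47+54 = $248.
Max-entry greedy (repeatedly take the single best remaining cell) gives $237, worse by 11.

Maximum total: $248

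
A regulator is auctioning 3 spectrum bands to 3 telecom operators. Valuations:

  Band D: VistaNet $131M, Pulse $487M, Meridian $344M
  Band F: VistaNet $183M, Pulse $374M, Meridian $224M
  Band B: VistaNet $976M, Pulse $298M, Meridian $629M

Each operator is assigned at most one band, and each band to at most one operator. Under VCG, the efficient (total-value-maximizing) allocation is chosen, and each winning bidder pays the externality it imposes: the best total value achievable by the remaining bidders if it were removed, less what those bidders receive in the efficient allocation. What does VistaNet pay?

VistaNet pays $398M.

Efficient allocation: VistaNet→Band B ($976M), Pulse→Band F ($374M), Meridian→Band D ($344M); total welfare W = $1694M.
VistaNet receives Band B at value $976M, so the others get W − 976 = $718M.
Without VistaNet: best allocation of the remaining 2 bidders over all 3 bands is Pulse→Band D ($487M), Meridian→Band B ($629M), total $1116M.
VCG payment = (others' best without VistaNet) − (others' welfare with VistaNet) = 1116 − 718 = $398M.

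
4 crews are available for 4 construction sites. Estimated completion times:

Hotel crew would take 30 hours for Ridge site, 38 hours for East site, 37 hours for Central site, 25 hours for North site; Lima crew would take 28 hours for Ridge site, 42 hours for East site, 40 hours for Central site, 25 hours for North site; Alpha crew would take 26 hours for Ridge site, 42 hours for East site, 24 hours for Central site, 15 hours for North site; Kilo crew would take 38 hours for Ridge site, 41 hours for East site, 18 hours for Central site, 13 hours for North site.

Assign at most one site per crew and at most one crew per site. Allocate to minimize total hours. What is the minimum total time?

Optimal: Hotel crew→East site (38 hours), Lima crew→Ridge site (28 hours), Alpha crew→North site (15 hours), Kilo crew→Central site (18 hours) — total 38+28+15+18 = 99 hours.
Row-greedy (each crew in turn takes its cheapest remaining site) gives 118 hours, worse by 19.
Checked against all permutations: 99 hours is optimal.

Minimum total: 99 hours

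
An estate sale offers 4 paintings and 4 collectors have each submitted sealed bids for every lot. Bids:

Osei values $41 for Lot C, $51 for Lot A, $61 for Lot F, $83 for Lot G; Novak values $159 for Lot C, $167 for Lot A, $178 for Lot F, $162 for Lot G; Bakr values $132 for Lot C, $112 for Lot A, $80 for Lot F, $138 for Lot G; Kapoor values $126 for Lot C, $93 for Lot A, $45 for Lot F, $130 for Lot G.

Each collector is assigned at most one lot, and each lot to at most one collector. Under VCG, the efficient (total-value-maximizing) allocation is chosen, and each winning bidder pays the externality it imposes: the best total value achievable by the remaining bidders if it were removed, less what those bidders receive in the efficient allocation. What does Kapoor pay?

Efficient allocation: Osei→Lot G ($83), Novak→Lot F ($178), Bakr→Lot A ($112), Kapoor→Lot C ($126); total welfare W = $499.
Kapoor receives Lot C at value $126, so the others get W − 126 = $373.
Without Kapoor: best allocation of the remaining 3 bidders over all 4 lots is Osei→Lot G ($83), Novak→Lot F ($178), Bakr→Lot C ($132), total $393.
VCG payment = (others' best without Kapoor) − (others' welfare with Kapoor) = 393 − 373 = $20.

Kapoor pays $20.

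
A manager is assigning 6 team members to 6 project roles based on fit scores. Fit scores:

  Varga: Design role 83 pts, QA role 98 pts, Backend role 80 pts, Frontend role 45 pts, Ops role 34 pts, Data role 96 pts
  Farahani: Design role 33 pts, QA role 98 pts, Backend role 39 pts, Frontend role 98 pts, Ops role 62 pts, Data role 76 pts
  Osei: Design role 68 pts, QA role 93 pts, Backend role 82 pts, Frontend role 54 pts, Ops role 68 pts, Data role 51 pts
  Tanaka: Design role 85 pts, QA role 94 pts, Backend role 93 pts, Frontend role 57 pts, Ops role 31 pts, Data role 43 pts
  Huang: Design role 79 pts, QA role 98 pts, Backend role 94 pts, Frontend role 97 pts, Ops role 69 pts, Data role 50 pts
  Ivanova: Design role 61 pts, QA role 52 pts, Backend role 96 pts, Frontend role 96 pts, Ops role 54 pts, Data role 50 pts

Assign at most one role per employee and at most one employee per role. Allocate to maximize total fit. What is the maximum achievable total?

Maximum total: 541 pts

This is the linear assignment problem.
Optimal: Varga→Data role (96 pts), Farahani→Frontend role (98 pts), Osei→Ops role (68 pts), Tanaka→Design role (85 pts), Huang→QA role (98 pts), Ivanova→Backend role (96 pts) — total 96+98+68+85+98+96 = 541 pts.
Row-greedy (each employee in turn takes its best remaining role) gives 482 pts, worse by 59.
Swapping Varga↔Ivanova (Varga→Backend role 80 pts, Ivanova→Data role 50 pts) loses 62.
Every other assignment is strictly worse.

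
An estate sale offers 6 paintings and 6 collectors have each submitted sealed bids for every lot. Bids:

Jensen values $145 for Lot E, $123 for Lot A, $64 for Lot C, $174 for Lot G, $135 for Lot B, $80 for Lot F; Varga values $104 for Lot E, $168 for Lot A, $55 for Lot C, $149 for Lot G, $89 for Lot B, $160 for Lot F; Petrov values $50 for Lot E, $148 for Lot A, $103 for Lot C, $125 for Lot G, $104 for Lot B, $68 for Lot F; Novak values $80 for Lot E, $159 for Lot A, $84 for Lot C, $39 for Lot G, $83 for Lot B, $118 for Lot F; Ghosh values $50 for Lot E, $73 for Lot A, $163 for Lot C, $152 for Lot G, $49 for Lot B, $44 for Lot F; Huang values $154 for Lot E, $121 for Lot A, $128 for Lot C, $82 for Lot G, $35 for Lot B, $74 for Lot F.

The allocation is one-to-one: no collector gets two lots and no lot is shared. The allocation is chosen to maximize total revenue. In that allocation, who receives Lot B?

Petrov receives Lot B.

Optimal: Jensen→Lot G ($174), Varga→Lot F ($160), Petrov→Lot B ($104), Novak→Lot A ($159), Ghosh→Lot C ($163), Huang→Lot E ($154) — total 174+160+104+159+163+154 = $914.
Row-greedy (each collector in turn takes its best remaining lot) gives $881, worse by 33.
Swapping Varga↔Petrov (Varga→Lot B $89, Petrov→Lot F $68) loses 107.
No other one-to-one assignment exceeds $914.
Petrov's own top lot is Lot A ($148), but forcing Petrov→Lot A and reassigning the rest optimally gives only $882 — worse by 32.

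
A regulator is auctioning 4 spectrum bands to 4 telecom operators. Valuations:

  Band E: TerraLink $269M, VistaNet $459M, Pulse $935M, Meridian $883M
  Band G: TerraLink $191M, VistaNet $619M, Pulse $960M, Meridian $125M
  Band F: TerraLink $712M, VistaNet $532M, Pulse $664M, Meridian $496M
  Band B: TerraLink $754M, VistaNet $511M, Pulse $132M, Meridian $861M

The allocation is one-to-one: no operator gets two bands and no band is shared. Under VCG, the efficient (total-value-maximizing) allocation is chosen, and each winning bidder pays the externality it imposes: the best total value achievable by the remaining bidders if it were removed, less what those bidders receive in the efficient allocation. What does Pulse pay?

Efficient allocation: TerraLink→Band B ($754M), VistaNet→Band F ($532M), Pulse→Band G ($960M), Meridian→Band E ($883M); total welfare W = $3129M.
Pulse receives Band G at value $960M, so the others get W − 960 = $2169M.
Without Pulse: best allocation of the remaining 3 bidders over all 4 bands is TerraLink→Band B ($754M), VistaNet→Band G ($619M), Meridian→Band E ($883M), total $2256M.
VCG payment = (others' best without Pulse) − (others' welfare with Pulse) = 2256 − 2169 = $87M.

Pulse pays $87M.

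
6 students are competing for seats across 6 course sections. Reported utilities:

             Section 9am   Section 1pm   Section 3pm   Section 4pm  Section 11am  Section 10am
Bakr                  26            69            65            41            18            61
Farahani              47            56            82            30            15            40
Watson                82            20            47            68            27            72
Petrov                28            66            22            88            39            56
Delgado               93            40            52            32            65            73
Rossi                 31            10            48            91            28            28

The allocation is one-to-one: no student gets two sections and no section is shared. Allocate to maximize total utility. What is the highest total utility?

Max total: 447 points

Optimal: Bakr→Section 10am (61 points), Farahani→Section 3pm (82 points), Watson→Section 9am (82 points), Petrov→Section 1pm (66 points), Delgado→Section 11am (65 points), Rossi→Section 4pm (91 points) — total 61+82+82+66+65+91 = 447 points.
Row-greedy (each student in turn takes its best remaining section) gives 422 points, worse by 25.
Next-best assignment: Bakr→Section 1pm, Farahani→Section 3pm, Watson→Section 10am, Petrov→Section 11am, Delgado→Section 9am, Rossi→Section 4pm = 446 points.
Swapping Watson↔Bakr (Watson→Section 10am 72 points, Bakr→Section 9am 26 points) loses 45.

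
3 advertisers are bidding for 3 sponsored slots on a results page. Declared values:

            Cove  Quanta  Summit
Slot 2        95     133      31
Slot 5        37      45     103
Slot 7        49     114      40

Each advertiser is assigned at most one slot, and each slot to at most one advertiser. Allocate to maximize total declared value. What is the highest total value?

Max total: $312

This is the linear assignment problem.
Optimal: Cove→Slot 2 ($95), Quanta→Slot 7 ($114), Summit→Slot 5 ($103) — total 95+114+103 = $312.
Column-greedy (each slot in turn goes to its best remaining advertiser) gives $285, worse by 27.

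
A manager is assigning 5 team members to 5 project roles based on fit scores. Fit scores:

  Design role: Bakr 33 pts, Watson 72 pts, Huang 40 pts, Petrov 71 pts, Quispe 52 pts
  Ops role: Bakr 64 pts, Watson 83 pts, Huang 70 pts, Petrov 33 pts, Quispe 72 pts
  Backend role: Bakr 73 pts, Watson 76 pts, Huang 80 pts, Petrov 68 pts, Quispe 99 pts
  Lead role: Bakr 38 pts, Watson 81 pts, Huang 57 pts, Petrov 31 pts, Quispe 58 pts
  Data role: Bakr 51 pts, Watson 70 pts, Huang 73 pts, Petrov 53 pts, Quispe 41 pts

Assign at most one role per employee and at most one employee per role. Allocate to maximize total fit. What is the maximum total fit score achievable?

Optimal: Bakr→Ops role (64 pts), Watson→Lead role (81 pts), Huang→Data role (73 pts), Petrov→Design role (71 pts), Quispe→Backend role (99 pts) — total 64+81+73+71+99 = 388 pts.
Column-greedy (each role in turn goes to its best remaining employee) gives 315 pts, worse by 73.

Maximum total: 388 pts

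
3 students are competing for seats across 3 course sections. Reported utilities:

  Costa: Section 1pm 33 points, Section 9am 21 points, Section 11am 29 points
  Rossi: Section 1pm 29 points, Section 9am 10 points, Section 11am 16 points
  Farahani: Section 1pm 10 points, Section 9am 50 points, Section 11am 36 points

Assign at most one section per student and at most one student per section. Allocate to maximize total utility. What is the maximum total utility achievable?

Optimal: Costa→Section 11am (29 points), Rossi→Section 1pm (29 points), Farahani→Section 9am (50 points) — total 29+29+50 = 108 points.
Column-greedy (each section in turn goes to its best remaining student) gives 99 points, worse by 9.
Next-best assignment: Costa→Section 1pm, Rossi→Section 11am, Farahani→Section 9am = 99 points.
Checked against all permutations: 108 points is optimal.

Maximum total: 108 points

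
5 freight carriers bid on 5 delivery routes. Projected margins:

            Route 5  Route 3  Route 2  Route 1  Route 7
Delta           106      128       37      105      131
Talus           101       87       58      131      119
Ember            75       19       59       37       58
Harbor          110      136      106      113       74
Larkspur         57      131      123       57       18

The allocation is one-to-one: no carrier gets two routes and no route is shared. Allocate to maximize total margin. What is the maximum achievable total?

Maximum total: $596k

Optimal: Delta→Route 7 ($131k), Talus→Route 1 ($131k), Ember→Route 5 ($75k), Harbor→Route 3 ($136k), Larkspur→Route 2 ($123k) — total 131+131+75+136+123 = $596k.
No other one-to-one assignment exceeds $596k.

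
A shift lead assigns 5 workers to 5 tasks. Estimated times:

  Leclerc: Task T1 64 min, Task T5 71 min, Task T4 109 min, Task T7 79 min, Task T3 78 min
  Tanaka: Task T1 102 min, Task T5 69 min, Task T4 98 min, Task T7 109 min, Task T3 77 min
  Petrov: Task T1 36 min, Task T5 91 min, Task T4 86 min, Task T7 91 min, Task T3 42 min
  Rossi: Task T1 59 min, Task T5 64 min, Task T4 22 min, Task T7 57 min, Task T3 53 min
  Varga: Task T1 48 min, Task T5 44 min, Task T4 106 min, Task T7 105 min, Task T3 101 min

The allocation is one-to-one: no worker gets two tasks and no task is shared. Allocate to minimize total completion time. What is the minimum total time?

Minimum total: 258 min

Optimal: Leclerc→Task T7 (79 min), Tanaka→Task T3 (77 min), Petrov→Task T1 (36 min), Rossi→Task T4 (22 min), Varga→Task T5 (44 min) — total 79+77+36+22+44 = 258 min.
Row-greedy (each worker in turn takes its cheapest remaining task) gives 302 min, worse by 44.
Next-best assignment: Leclerc→Task T7, Tanaka→Task T5, Petrov→Task T3, Rossi→Task T4, Varga→Task T1 = 260 min.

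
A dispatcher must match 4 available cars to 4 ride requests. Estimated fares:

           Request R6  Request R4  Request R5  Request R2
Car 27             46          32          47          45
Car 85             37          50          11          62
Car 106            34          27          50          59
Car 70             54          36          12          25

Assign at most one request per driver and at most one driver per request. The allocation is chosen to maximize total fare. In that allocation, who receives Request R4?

Car 85 receives Request R4.

Optimal: Car 27→Request R5 ($47), Car 85→Request R4 ($50), Car 106→Request R2 ($59), Car 70→Request R6 ($54) — total 47+50+59+54 = $210.
Column-greedy (each request in turn goes to its best remaining driver) gives $199, worse by 11.
Car 85's own top request is Request R2 ($62), but forcing Car 85→Request R2 and reassigning the rest optimally gives only $198 — worse by 12.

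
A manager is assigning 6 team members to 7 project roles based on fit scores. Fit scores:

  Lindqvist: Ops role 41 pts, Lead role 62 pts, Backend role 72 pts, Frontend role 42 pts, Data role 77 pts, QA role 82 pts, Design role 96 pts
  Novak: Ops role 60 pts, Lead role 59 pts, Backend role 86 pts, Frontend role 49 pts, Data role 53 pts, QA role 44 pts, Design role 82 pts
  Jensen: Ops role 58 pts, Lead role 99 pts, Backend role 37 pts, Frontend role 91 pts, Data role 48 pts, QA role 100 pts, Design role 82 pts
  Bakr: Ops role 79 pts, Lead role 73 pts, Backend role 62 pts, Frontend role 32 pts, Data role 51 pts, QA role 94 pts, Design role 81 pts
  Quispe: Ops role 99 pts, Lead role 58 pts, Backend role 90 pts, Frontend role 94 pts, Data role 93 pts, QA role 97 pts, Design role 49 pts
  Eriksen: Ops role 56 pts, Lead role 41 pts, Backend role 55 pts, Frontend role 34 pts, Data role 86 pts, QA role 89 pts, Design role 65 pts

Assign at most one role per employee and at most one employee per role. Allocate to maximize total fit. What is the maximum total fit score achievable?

Optimal: Lindqvist→Design role (96 pts), Novak→Backend role (86 pts), Jensen→Lead role (99 pts), Bakr→QA role (94 pts), Quispe→Ops role (99 pts), Eriksen→Data role (86 pts) — total 96+86+99+94+99+86 = 560 pts.
Max-entry greedy (repeatedly take the single best remaining cell) gives 540 pts, worse by 20.

Maximum total: 560 pts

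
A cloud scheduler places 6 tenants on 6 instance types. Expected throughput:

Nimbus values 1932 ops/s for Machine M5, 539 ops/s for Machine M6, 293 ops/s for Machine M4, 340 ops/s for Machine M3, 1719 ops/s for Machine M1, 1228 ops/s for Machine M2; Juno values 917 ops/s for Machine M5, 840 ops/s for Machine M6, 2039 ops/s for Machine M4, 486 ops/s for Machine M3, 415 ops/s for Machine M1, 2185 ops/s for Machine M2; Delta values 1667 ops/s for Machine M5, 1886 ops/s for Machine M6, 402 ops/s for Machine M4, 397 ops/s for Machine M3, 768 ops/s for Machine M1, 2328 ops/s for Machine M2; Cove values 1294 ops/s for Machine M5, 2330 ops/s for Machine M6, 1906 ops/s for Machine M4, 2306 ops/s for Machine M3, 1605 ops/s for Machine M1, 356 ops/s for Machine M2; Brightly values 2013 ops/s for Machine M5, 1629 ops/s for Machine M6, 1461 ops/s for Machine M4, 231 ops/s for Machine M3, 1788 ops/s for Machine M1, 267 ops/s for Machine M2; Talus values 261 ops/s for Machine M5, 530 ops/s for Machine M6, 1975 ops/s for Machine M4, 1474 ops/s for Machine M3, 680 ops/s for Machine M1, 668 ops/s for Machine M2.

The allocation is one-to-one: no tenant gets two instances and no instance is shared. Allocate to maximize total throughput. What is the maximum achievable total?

Optimal: Nimbus→Machine M1 (1719 ops/s), Juno→Machine M2 (2185 ops/s), Delta→Machine M6 (1886 ops/s), Cove→Machine M3 (2306 ops/s), Brightly→Machine M5 (2013 ops/s), Talus→Machine M4 (1975 ops/s) — total 1719+2185+1886+2306+2013+1975 = 12084 ops/s.
Column-greedy (each instance in turn goes to its best remaining tenant) gives 11903 ops/s, worse by 181.
Swapping Delta↔Juno (Delta→Machine M2 2328 ops/s, Juno→Machine M6 840 ops/s) loses 903.

Max total: 12084 ops/s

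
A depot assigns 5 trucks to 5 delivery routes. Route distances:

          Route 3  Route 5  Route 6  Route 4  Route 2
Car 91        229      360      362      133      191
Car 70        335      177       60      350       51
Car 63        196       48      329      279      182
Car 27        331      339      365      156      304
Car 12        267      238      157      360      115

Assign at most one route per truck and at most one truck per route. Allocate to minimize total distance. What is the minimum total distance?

This is the linear assignment problem.
Optimal: Car 91→Route 3 (229 km), Car 70→Route 6 (60 km), Car 63→Route 5 (48 km), Car 27→Route 4 (156 km), Car 12→Route 2 (115 km) — total 229+60+48+156+115 = 608 km.
Column-greedy (each route in turn goes to its cheapest remaining truck) gives 967 km, worse by 359.
Next-best assignment: Car 91→Route 3, Car 70→Route 2, Car 63→Route 5, Car 27→Route 4, Car 12→Route 6 = 641 km.
No other one-to-one assignment undercuts 608 km.

Min total: 608 km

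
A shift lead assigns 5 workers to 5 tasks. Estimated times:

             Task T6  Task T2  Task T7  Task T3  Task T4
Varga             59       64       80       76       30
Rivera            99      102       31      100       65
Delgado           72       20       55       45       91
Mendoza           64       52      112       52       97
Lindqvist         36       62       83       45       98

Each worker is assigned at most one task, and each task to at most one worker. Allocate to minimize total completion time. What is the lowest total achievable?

This is the linear assignment problem.
Optimal: Varga→Task T4 (30 min), Rivera→Task T7 (31 min), Delgado→Task T2 (20 min), Mendoza→Task T3 (52 min), Lindqvist→Task T6 (36 min) — total 30+31+20+52+36 = 169 min.
Checked against all permutations: 169 min is optimal.

Minimum total: 169 min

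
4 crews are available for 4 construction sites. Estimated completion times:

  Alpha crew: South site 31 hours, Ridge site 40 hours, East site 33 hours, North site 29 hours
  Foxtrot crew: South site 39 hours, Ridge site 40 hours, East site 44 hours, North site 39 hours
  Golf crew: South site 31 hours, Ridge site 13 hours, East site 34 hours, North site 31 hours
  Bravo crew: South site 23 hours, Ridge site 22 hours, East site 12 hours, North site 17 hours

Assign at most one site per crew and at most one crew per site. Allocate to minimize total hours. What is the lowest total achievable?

Min total: 93 hours

Optimal: Alpha crew→North site (29 hours), Foxtrot crew→South site (39 hours), Golf crew→Ridge site (13 hours), Bravo crew→East site (12 hours) — total 29+39+13+12 = 93 hours.
Column-greedy (each site in turn goes to its cheapest remaining crew) gives 108 hours, worse by 15.
Swapping Golf crew↔Foxtrot crew (Golf crew→South site 31 hours, Foxtrot crew→Ridge site 40 hours) adds 19.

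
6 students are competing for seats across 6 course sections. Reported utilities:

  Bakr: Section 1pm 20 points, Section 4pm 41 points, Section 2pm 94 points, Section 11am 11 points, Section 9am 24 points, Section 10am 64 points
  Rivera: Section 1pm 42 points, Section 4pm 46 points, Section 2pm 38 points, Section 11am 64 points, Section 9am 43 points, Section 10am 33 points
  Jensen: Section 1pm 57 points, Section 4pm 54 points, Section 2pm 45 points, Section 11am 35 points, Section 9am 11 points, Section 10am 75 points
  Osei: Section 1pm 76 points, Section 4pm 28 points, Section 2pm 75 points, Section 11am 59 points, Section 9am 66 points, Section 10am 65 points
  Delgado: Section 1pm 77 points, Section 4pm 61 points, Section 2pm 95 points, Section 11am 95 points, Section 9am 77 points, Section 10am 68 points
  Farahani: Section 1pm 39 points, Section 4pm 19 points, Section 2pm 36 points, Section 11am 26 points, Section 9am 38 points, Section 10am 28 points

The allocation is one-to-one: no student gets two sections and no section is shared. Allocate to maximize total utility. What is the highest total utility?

This is the linear assignment problem.
Optimal: Bakr→Section 2pm (94 points), Rivera→Section 4pm (46 points), Jensen→Section 10am (75 points), Osei→Section 1pm (76 points), Delgado→Section 11am (95 points), Farahani→Section 9am (38 points) — total 94+46+75+76+95+38 = 424 points.
Max-entry greedy (repeatedly take the single best remaining cell) gives 389 points, worse by 35.
Swapping Delgado↔Rivera (Delgado→Section 4pm 61 points, Rivera→Section 11am 64 points) loses 16.
Every other assignment is strictly worse.

Max total: 424 points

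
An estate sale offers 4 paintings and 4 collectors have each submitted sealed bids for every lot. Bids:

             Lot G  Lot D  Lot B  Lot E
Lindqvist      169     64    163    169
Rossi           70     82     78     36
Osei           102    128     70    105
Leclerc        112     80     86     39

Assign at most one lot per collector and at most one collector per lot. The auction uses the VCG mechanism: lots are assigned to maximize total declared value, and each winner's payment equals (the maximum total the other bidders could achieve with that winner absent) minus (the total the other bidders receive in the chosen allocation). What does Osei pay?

Efficient allocation: Lindqvist→Lot E ($169), Rossi→Lot B ($78), Osei→Lot D ($128), Leclerc→Lot G ($112); total welfare W = $487.
Osei receives Lot D at value $128, so the others get W − 128 = $359.
Without Osei: best allocation of the remaining 3 bidders over all 4 lots is Lindqvist→Lot E ($169), Rossi→Lot D ($82), Leclerc→Lot G ($112), total $363.
VCG payment = (others' best without Osei) − (others' welfare with Osei) = 363 − 359 = $4.

Osei pays $4.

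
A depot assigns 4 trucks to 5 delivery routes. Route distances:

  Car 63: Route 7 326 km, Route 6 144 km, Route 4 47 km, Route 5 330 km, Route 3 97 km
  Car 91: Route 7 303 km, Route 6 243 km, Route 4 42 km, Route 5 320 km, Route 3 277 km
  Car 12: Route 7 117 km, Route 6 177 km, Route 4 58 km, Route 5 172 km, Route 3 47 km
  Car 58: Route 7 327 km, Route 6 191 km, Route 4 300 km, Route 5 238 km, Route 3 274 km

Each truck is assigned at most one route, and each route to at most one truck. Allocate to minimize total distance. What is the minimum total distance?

Minimum total: 447 km

Optimal: Car 63→Route 3 (97 km), Car 91→Route 4 (42 km), Car 12→Route 7 (117 km), Car 58→Route 6 (191 km) — total 97+42+117+191 = 447 km.
Column-greedy (each route in turn goes to its cheapest remaining truck) gives 541 km, worse by 94.
Next-best assignment: Car 63→Route 6, Car 91→Route 4, Car 12→Route 3, Car 58→Route 5 = 471 km.
Swapping Car 58↔Car 91 (Car 58→Route 4 300 km, Car 91→Route 6 243 km) adds 310.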